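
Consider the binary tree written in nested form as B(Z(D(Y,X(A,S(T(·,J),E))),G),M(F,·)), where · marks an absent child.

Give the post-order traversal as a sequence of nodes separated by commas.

Post-order visits the left subtree, then the right subtree, then the node.
At B: go left to Z.
  At Z: go left to D.
    At D: go left to Y.
      Y is a leaf — visit Y.
    At D: go right to X.
      At X: go left to A.
        A is a leaf — visit A.
      At X: go right to S.
        At S: go left to T.
          At T: no left child.
          At T: go right to J.
            J is a leaf — visit J.
          Visit T.
        At S: go right to E.
          E is a leaf — visit E.
        Visit S.
      Visit X.
    Visit D.
  At Z: go right to G.
    G is a leaf — visit G.
  Visit Z.
At B: go right to M.
  At M: go left to F.
    F is a leaf — visit F.
  At M: no right child.
  Visit M.
Visit B.

Y, A, J, T, E, S, X, D, G, Z, F, M, B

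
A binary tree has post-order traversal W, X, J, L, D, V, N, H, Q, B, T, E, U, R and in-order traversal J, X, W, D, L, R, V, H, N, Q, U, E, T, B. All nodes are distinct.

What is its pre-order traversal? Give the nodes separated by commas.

The last element of post-order is the root; it splits in-order into left and right subtrees.
Root R: left subtree has 5 nodes {J, X, W, D, L}, right has 8 {V, H, N, Q, U, E, T, B}.
  Root D: left subtree has 3 nodes {J, X, W}, right has 1 {L}.
    Root J: left subtree has 0 nodes { }, right has 2 {X, W}.
      Root X: left subtree has 0 nodes { }, right has 1 {W}.
  Root U: left subtree has 4 nodes {V, H, N, Q}, right has 3 {E, T, B}.
    Root Q: left subtree has 3 nodes {V, H, N}, right has 0 { }.
      Root H: left subtree has 1 node {V}, right has 1 {N}.
    Root E: left subtree has 0 nodes { }, right has 2 {T, B}.
      Root T: left subtree has 0 nodes { }, right has 1 {B}.

R, D, J, X, W, L, U, Q, H, V, N, E, T, B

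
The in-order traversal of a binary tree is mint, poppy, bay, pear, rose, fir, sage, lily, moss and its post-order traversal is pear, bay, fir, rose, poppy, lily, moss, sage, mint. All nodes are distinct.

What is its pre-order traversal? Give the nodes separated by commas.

The last element of post-order is the root; it splits in-order into left and right subtrees.
Root mint: left subtree has 0 nodes { }, right has 8 {poppy, bay, pear, rose, fir, sage, lily, moss}.
  Root sage: left subtree has 5 nodes {poppy, bay, pear, rose, fir}, right has 2 {lily, moss}.
    Root poppy: left subtree has 0 nodes { }, right has 4 {bay, pear, rose, fir}.
      Root rose: left subtree has 2 nodes {bay, pear}, right has 1 {fir}.
        Root bay: left subtree has 0 nodes { }, right has 1 {pear}.
    Root moss: left subtree has 1 node {lily}, right has 0 { }.

mint, sage, poppy, rose, bay, pear, fir, moss, lily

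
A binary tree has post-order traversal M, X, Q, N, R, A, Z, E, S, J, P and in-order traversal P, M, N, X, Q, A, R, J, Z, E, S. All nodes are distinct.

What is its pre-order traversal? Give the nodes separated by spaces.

The last element of post-order is the root; it splits in-order into left and right subtrees.
Root P: left subtree has 0 nodes { }, right has 10 {M, N, X, Q, A, R, J, Z, E, S}.
  Root J: left subtree has 6 nodes {M, N, X, Q, A, R}, right has 3 {Z, E, S}.
    Root A: left subtree has 4 nodes {M, N, X, Q}, right has 1 {R}.
      Root N: left subtree has 1 node {M}, right has 2 {X, Q}.
        Root Q: left subtree has 1 node {X}, right has 0 { }.
    Root S: left subtree has 2 nodes {Z, E}, right has 0 { }.
      Root E: left subtree has 1 node {Z}, right has 0 { }.

P J A N M Q X R S E Z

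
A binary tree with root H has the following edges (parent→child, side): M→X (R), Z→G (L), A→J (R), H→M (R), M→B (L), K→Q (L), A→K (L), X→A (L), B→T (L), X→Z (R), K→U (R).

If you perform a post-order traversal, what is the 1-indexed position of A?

7

Post-order visits the left subtree, then the right subtree, then the node.
At H: no left child.
At H: go right to M.
  At M: go left to B.
    At B: go left to T.
      T is a leaf — visit T.
    At B: no right child.
    Visit B.
  At M: go right to X.
    At X: go left to A.
      At A: go left to K.
        At K: go left to Q.
          Q is a leaf — visit Q.
        At K: go right to U.
          U is a leaf — visit U.
        Visit K.
      At A: go right to J.
        J is a leaf — visit J.
      Visit A.
    At X: go right to Z.
      At Z: go left to G.
        G is a leaf — visit G.
      At Z: no right child.
      Visit Z.
    Visit X.
  Visit M.
Visit H.
Full post-order sequence: T, B, Q, U, K, J, A, G, Z, X, M, H.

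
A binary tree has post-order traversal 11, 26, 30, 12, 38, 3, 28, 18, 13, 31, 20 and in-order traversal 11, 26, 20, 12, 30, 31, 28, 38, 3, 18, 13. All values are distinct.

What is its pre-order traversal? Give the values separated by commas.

The last element of post-order is the root; it splits in-order into left and right subtrees.
Root 20: left subtree has 2 nodes {11, 26}, right has 8 {12, 30, 31, 28, 38, 3, 18, 13}.
  Root 26: left subtree has 1 node {11}, right has 0 { }.
  Root 31: left subtree has 2 nodes {12, 30}, right has 5 {28, 38, 3, 18, 13}.
    Root 12: left subtree has 0 nodes { }, right has 1 {30}.
    Root 13: left subtree has 4 nodes {28, 38, 3, 18}, right has 0 { }.
      Root 18: left subtree has 3 nodes {28, 38, 3}, right has 0 { }.
        Root 28: left subtree has 0 nodes { }, right has 2 {38, 3}.
          Root 3: left subtree has 1 node {38}, right has 0 { }.

20, 26, 11, 31, 12, 30, 13, 18, 28, 3, 38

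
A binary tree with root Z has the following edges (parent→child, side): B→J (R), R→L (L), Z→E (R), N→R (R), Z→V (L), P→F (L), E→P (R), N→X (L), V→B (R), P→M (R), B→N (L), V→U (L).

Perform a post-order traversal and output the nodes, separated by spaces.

Post-order visits the left subtree, then the right subtree, then the node.
At Z: go left to V.
  At V: go left to U.
    U is a leaf — visit U.
  At V: go right to B.
    At B: go left to N.
      At N: go left to X.
        X is a leaf — visit X.
      At N: go right to R.
        At R: go left to L.
          L is a leaf — visit L.
        At R: no right child.
        Visit R.
      Visit N.
    At B: go right to J.
      J is a leaf — visit J.
    Visit B.
  Visit V.
At Z: go right to E.
  At E: no left child.
  At E: go right to P.
    At P: go left to F.
      F is a leaf — visit F.
    At P: go right to M.
      M is a leaf — visit M.
    Visit P.
  Visit E.
Visit Z.

U X L R N J B V F M P E Z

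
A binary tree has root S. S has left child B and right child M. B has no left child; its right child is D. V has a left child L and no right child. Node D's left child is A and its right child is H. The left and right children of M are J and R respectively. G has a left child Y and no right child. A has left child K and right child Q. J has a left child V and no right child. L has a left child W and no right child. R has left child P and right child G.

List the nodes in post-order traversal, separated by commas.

K, Q, A, H, D, B, W, L, V, J, P, Y, G, R, M, S

Post-order visits the left subtree, then the right subtree, then the node.
At S: go left to B.
  At B: no left child.
  At B: go right to D.
    At D: go left to A.
      At A: go left to K.
        K is a leaf — visit K.
      At A: go right to Q.
        Q is a leaf — visit Q.
      Visit A.
    At D: go right to H.
      H is a leaf — visit H.
    Visit D.
  Visit B.
At S: go right to M.
  At M: go left to J.
    At J: go left to V.
      At V: go left to L.
        At L: go left to W.
          W is a leaf — visit W.
        At L: no right child.
        Visit L.
      At V: no right child.
      Visit V.
    At J: no right child.
    Visit J.
  At M: go right to R.
    At R: go left to P.
      P is a leaf — visit P.
    At R: go right to G.
      At G: go left to Y.
        Y is a leaf — visit Y.
      At G: no right child.
      Visit G.
    Visit R.
  Visit M.
Visit S.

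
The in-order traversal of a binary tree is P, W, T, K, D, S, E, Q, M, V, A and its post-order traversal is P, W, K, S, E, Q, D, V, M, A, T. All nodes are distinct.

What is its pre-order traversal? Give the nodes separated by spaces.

The last element of post-order is the root; it splits in-order into left and right subtrees.
Root T: left subtree has 2 nodes {P, W}, right has 8 {K, D, S, E, Q, M, V, A}.
  Root W: left subtree has 1 node {P}, right has 0 { }.
  Root A: left subtree has 7 nodes {K, D, S, E, Q, M, V}, right has 0 { }.
    Root M: left subtree has 5 nodes {K, D, S, E, Q}, right has 1 {V}.
      Root D: left subtree has 1 node {K}, right has 3 {S, E, Q}.
        Root Q: left subtree has 2 nodes {S, E}, right has 0 { }.
          Root E: left subtree has 1 node {S}, right has 0 { }.

T W P A M D K Q E S V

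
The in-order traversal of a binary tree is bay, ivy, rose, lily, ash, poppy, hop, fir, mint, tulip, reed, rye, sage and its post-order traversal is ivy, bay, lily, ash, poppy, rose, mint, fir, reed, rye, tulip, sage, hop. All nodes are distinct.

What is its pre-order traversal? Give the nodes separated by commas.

The last element of post-order is the root; it splits in-order into left and right subtrees.
Root hop: left subtree has 6 nodes {bay, ivy, rose, lily, ash, poppy}, right has 6 {fir, mint, tulip, reed, rye, sage}.
  Root rose: left subtree has 2 nodes {bay, ivy}, right has 3 {lily, ash, poppy}.
    Root bay: left subtree has 0 nodes { }, right has 1 {ivy}.
    Root poppy: left subtree has 2 nodes {lily, ash}, right has 0 { }.
      Root ash: left subtree has 1 node {lily}, right has 0 { }.
  Root sage: left subtree has 5 nodes {fir, mint, tulip, reed, rye}, right has 0 { }.
    Root tulip: left subtree has 2 nodes {fir, mint}, right has 2 {reed, rye}.
      Root fir: left subtree has 0 nodes { }, right has 1 {mint}.
      Root rye: left subtree has 1 node {reed}, right has 0 { }.

hop, rose, bay, ivy, poppy, ash, lily, sage, tulip, fir, mint, rye, reed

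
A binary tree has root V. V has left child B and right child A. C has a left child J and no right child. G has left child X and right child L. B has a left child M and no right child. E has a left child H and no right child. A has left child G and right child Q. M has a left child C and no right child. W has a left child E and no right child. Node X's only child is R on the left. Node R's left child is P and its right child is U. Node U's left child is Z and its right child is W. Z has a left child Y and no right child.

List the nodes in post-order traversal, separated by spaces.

Post-order visits the left subtree, then the right subtree, then the node.
At V: go left to B.
  At B: go left to M.
    At M: go left to C.
      At C: go left to J.
        J is a leaf — visit J.
      At C: no right child.
      Visit C.
    At M: no right child.
    Visit M.
  At B: no right child.
  Visit B.
At V: go right to A.
  At A: go left to G.
    At G: go left to X.
      At X: go left to R.
        At R: go left to P.
          P is a leaf — visit P.
        At R: go right to U.
          At U: go left to Z.
            At Z: go left to Y.
              Y is a leaf — visit Y.
            At Z: no right child.
            Visit Z.
          At U: go right to W.
            At W: go left to E.
              At E: go left to H.
                H is a leaf — visit H.
              At E: no right child.
              Visit E.
            At W: no right child.
            Visit W.
          Visit U.
        Visit R.
      At X: no right child.
      Visit X.
    At G: go right to L.
      L is a leaf — visit L.
    Visit G.
  At A: go right to Q.
    Q is a leaf — visit Q.
  Visit A.
Visit V.

J C M B P Y Z H E W U R X L G Q A V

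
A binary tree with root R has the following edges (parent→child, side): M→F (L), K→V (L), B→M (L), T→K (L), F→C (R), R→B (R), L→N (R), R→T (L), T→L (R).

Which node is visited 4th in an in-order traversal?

In-order visits the left subtree, then the node, then the right subtree.
At R: go left to T.
  At T: go left to K.
    At K: go left to V.
      V is a leaf — visit V.
    Visit K.
    At K: no right child.
  Visit T.
  At T: go right to L.
    At L: no left child.
    Visit L.
    At L: go right to N.
      N is a leaf — visit N.
Visit R.
At R: go right to B.
  At B: go left to M.
    At M: go left to F.
      At F: no left child.
      Visit F.
      At F: go right to C.
        C is a leaf — visit C.
    Visit M.
    At M: no right child.
  Visit B.
  At B: no right child.
Full in-order sequence: V, K, T, L, N, R, F, C, M, B.

L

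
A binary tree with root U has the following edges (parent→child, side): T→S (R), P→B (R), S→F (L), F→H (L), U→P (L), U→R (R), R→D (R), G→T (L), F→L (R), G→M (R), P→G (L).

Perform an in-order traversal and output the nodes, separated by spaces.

In-order visits the left subtree, then the node, then the right subtree.
At U: go left to P.
  At P: go left to G.
    At G: go left to T.
      At T: no left child.
      Visit T.
      At T: go right to S.
        At S: go left to F.
          At F: go left to H.
            H is a leaf — visit H.
          Visit F.
          At F: go right to L.
            L is a leaf — visit L.
        Visit S.
        At S: no right child.
    Visit G.
    At G: go right to M.
      M is a leaf — visit M.
  Visit P.
  At P: go right to B.
    B is a leaf — visit B.
Visit U.
At U: go right to R.
  At R: no left child.
  Visit R.
  At R: go right to D.
    D is a leaf — visit D.

T H F L S G M P B U R D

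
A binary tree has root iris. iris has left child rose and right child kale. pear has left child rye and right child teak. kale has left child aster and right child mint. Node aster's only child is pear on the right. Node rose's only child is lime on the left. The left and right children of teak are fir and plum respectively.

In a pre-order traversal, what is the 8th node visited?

teak

Pre-order visits the node, then its left subtree, then its right subtree.
Visit iris.
At iris: go left to rose.
  Visit rose.
  At rose: go left to lime.
    lime is a leaf — visit lime.
  At rose: no right child.
At iris: go right to kale.
  Visit kale.
  At kale: go left to aster.
    Visit aster.
    At aster: no left child.
    At aster: go right to pear.
      Visit pear.
      At pear: go left to rye.
        rye is a leaf — visit rye.
      At pear: go right to teak.
        Visit teak.
        At teak: go left to fir.
          fir is a leaf — visit fir.
        At teak: go right to plum.
          plum is a leaf — visit plum.
  At kale: go right to mint.
    mint is a leaf — visit mint.
Full pre-order sequence: iris, rose, lime, kale, aster, pear, rye, teak, fir, plum, mint.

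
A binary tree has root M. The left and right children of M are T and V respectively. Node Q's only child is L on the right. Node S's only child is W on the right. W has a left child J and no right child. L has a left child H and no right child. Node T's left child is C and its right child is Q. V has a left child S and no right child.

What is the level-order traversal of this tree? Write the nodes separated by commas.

M, T, V, C, Q, S, L, W, H, J

Level-order visits nodes level by level from the root, left to right within each level.
Level 0: M
Level 1: T, V
Level 2: C, Q, S
Level 3: L, W
Level 4: H, J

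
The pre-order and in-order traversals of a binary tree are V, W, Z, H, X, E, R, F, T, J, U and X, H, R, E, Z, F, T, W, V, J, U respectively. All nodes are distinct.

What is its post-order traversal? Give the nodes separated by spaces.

The first element of pre-order is the root; it splits in-order into left and right subtrees.
Root V: left subtree has 8 nodes {X, H, R, E, Z, F, T, W}, right has 2 {J, U}.
  Root W: left subtree has 7 nodes {X, H, R, E, Z, F, T}, right has 0 { }.
    Root Z: left subtree has 4 nodes {X, H, R, E}, right has 2 {F, T}.
      Root H: left subtree has 1 node {X}, right has 2 {R, E}.
        Root E: left subtree has 1 node {R}, right has 0 { }.
      Root F: left subtree has 0 nodes { }, right has 1 {T}.
  Root J: left subtree has 0 nodes { }, right has 1 {U}.

X R E H T F Z W U J V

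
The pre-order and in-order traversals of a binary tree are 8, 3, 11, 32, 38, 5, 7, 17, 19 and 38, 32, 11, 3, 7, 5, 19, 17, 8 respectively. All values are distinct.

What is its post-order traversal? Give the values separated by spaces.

The first element of pre-order is the root; it splits in-order into left and right subtrees.
Root 8: left subtree has 8 nodes {38, 32, 11, 3, 7, 5, 19, 17}, right has 0 { }.
  Root 3: left subtree has 3 nodes {38, 32, 11}, right has 4 {7, 5, 19, 17}.
    Root 11: left subtree has 2 nodes {38, 32}, right has 0 { }.
      Root 32: left subtree has 1 node {38}, right has 0 { }.
    Root 5: left subtree has 1 node {7}, right has 2 {19, 17}.
      Root 17: left subtree has 1 node {19}, right has 0 { }.

38 32 11 7 19 17 5 3 8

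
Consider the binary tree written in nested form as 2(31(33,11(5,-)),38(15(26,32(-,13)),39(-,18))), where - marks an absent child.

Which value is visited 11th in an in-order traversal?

In-order visits the left subtree, then the node, then the right subtree.
At 2: go left to 31.
  At 31: go left to 33.
    33 is a leaf — visit 33.
  Visit 31.
  At 31: go right to 11.
    At 11: go left to 5.
      5 is a leaf — visit 5.
    Visit 11.
    At 11: no right child.
Visit 2.
At 2: go right to 38.
  At 38: go left to 15.
    At 15: go left to 26.
      26 is a leaf — visit 26.
    Visit 15.
    At 15: go right to 32.
      At 32: no left child.
      Visit 32.
      At 32: go right to 13.
        13 is a leaf — visit 13.
  Visit 38.
  At 38: go right to 39.
    At 39: no left child.
    Visit 39.
    At 39: go right to 18.
      18 is a leaf — visit 18.
Full in-order sequence: 33, 31, 5, 11, 2, 26, 15, 32, 13, 38, 39, 18.

39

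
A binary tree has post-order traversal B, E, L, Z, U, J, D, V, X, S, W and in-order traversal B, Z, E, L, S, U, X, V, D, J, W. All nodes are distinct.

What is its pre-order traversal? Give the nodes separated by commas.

W, S, Z, B, L, E, X, U, V, D, J

The last element of post-order is the root; it splits in-order into left and right subtrees.
Root W: left subtree has 10 nodes {B, Z, E, L, S, U, X, V, D, J}, right has 0 { }.
  Root S: left subtree has 4 nodes {B, Z, E, L}, right has 5 {U, X, V, D, J}.
    Root Z: left subtree has 1 node {B}, right has 2 {E, L}.
      Root L: left subtree has 1 node {E}, right has 0 { }.
    Root X: left subtree has 1 node {U}, right has 3 {V, D, J}.
      Root V: left subtree has 0 nodes { }, right has 2 {D, J}.
        Root D: left subtree has 0 nodes { }, right has 1 {J}.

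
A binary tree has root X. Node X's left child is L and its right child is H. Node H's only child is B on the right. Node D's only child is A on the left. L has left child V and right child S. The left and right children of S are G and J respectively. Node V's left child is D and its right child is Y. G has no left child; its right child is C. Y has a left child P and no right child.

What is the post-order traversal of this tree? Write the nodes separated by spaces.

A D P Y V C G J S L B H X

Post-order visits the left subtree, then the right subtree, then the node.
At X: go left to L.
  At L: go left to V.
    At V: go left to D.
      At D: go left to A.
        A is a leaf — visit A.
      At D: no right child.
      Visit D.
    At V: go right to Y.
      At Y: go left to P.
        P is a leaf — visit P.
      At Y: no right child.
      Visit Y.
    Visit V.
  At L: go right to S.
    At S: go left to G.
      At G: no left child.
      At G: go right to C.
        C is a leaf — visit C.
      Visit G.
    At S: go right to J.
      J is a leaf — visit J.
    Visit S.
  Visit L.
At X: go right to H.
  At H: no left child.
  At H: go right to B.
    B is a leaf — visit B.
  Visit H.
Visit X.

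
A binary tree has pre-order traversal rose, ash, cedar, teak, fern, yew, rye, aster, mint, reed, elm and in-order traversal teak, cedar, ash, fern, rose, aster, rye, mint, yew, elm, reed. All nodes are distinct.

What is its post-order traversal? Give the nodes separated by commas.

teak, cedar, fern, ash, aster, mint, rye, elm, reed, yew, rose

The first element of pre-order is the root; it splits in-order into left and right subtrees.
Root rose: left subtree has 4 nodes {teak, cedar, ash, fern}, right has 6 {aster, rye, mint, yew, elm, reed}.
  Root ash: left subtree has 2 nodes {teak, cedar}, right has 1 {fern}.
    Root cedar: left subtree has 1 node {teak}, right has 0 { }.
  Root yew: left subtree has 3 nodes {aster, rye, mint}, right has 2 {elm, reed}.
    Root rye: left subtree has 1 node {aster}, right has 1 {mint}.
    Root reed: left subtree has 1 node {elm}, right has 0 { }.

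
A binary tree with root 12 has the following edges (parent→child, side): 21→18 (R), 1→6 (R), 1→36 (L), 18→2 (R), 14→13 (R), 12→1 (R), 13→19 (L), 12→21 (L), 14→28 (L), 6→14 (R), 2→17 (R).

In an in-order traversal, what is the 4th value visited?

In-order visits the left subtree, then the node, then the right subtree.
At 12: go left to 21.
  At 21: no left child.
  Visit 21.
  At 21: go right to 18.
    At 18: no left child.
    Visit 18.
    At 18: go right to 2.
      At 2: no left child.
      Visit 2.
      At 2: go right to 17.
        17 is a leaf — visit 17.
Visit 12.
At 12: go right to 1.
  At 1: go left to 36.
    36 is a leaf — visit 36.
  Visit 1.
  At 1: go right to 6.
    At 6: no left child.
    Visit 6.
    At 6: go right to 14.
      At 14: go left to 28.
        28 is a leaf — visit 28.
      Visit 14.
      At 14: go right to 13.
        At 13: go left to 19.
          19 is a leaf — visit 19.
        Visit 13.
        At 13: no right child.
Full in-order sequence: 21, 18, 2, 17, 12, 36, 1, 6, 28, 14, 19, 13.

17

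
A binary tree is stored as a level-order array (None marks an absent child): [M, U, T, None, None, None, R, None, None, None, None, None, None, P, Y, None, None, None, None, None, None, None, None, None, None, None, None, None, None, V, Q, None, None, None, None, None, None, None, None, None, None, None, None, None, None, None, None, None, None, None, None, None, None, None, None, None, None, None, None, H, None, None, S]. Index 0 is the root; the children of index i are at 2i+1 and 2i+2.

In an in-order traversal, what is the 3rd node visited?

In-order visits the left subtree, then the node, then the right subtree.
At M: go left to U.
  U is a leaf — visit U.
Visit M.
At M: go right to T.
  At T: no left child.
  Visit T.
  At T: go right to R.
    At R: go left to P.
      P is a leaf — visit P.
    Visit R.
    At R: go right to Y.
      At Y: go left to V.
        At V: go left to H.
          H is a leaf — visit H.
        Visit V.
        At V: no right child.
      Visit Y.
      At Y: go right to Q.
        At Q: no left child.
        Visit Q.
        At Q: go right to S.
          S is a leaf — visit S.
Full in-order sequence: U, M, T, P, R, H, V, Y, Q, S.

T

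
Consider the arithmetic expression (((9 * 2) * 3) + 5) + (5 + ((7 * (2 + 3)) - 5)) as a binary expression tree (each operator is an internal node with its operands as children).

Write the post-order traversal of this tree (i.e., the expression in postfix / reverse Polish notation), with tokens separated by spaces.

Post-order on an expression tree gives postfix notation: for each operator, emit left operand, right operand, then the operator.

9 2 * 3 * 5 + 5 7 2 3 + * 5 - + +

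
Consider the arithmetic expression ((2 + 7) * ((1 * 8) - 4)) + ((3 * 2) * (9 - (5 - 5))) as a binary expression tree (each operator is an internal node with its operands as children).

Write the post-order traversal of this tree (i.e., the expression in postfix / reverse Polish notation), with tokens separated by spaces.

2 7 + 1 8 * 4 - * 3 2 * 9 5 5 - - * +

Post-order on an expression tree gives postfix notation: for each operator, emit left operand, right operand, then the operator.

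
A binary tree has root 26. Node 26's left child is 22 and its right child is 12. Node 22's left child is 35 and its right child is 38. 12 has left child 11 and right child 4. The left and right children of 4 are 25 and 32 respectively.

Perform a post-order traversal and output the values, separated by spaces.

Post-order visits the left subtree, then the right subtree, then the node.
At 26: go left to 22.
  At 22: go left to 35.
    35 is a leaf — visit 35.
  At 22: go right to 38.
    38 is a leaf — visit 38.
  Visit 22.
At 26: go right to 12.
  At 12: go left to 11.
    11 is a leaf — visit 11.
  At 12: go right to 4.
    At 4: go left to 25.
      25 is a leaf — visit 25.
    At 4: go right to 32.
      32 is a leaf — visit 32.
    Visit 4.
  Visit 12.
Visit 26.

35 38 22 11 25 32 4 12 26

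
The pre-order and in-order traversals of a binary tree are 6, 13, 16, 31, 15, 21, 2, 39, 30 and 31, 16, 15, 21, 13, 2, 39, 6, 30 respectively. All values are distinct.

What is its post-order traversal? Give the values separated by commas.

31, 21, 15, 16, 39, 2, 13, 30, 6

The first element of pre-order is the root; it splits in-order into left and right subtrees.
Root 6: left subtree has 7 nodes {31, 16, 15, 21, 13, 2, 39}, right has 1 {30}.
  Root 13: left subtree has 4 nodes {31, 16, 15, 21}, right has 2 {2, 39}.
    Root 16: left subtree has 1 node {31}, right has 2 {15, 21}.
      Root 15: left subtree has 0 nodes { }, right has 1 {21}.
    Root 2: left subtree has 0 nodes { }, right has 1 {39}.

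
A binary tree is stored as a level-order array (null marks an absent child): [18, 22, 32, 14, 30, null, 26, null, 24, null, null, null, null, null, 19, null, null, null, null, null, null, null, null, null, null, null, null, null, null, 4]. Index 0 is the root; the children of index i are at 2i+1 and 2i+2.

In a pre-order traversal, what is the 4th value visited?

Pre-order visits the node, then its left subtree, then its right subtree.
Visit 18.
At 18: go left to 22.
  Visit 22.
  At 22: go left to 14.
    Visit 14.
    At 14: no left child.
    At 14: go right to 24.
      24 is a leaf — visit 24.
  At 22: go right to 30.
    30 is a leaf — visit 30.
At 18: go right to 32.
  Visit 32.
  At 32: no left child.
  At 32: go right to 26.
    Visit 26.
    At 26: no left child.
    At 26: go right to 19.
      Visit 19.
      At 19: go left to 4.
        4 is a leaf — visit 4.
      At 19: no right child.
Full pre-order sequence: 18, 22, 14, 24, 30, 32, 26, 19, 4.

24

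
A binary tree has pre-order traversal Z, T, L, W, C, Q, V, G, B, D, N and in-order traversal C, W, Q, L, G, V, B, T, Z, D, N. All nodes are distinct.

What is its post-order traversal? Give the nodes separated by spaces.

C Q W G B V L T N D Z

The first element of pre-order is the root; it splits in-order into left and right subtrees.
Root Z: left subtree has 8 nodes {C, W, Q, L, G, V, B, T}, right has 2 {D, N}.
  Root T: left subtree has 7 nodes {C, W, Q, L, G, V, B}, right has 0 { }.
    Root L: left subtree has 3 nodes {C, W, Q}, right has 3 {G, V, B}.
      Root W: left subtree has 1 node {C}, right has 1 {Q}.
      Root V: left subtree has 1 node {G}, right has 1 {B}.
  Root D: left subtree has 0 nodes { }, right has 1 {N}.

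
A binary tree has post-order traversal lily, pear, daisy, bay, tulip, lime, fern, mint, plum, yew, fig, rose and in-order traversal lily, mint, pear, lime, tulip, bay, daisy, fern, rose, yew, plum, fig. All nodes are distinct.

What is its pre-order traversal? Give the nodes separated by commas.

rose, mint, lily, fern, lime, pear, tulip, bay, daisy, fig, yew, plum

The last element of post-order is the root; it splits in-order into left and right subtrees.
Root rose: left subtree has 8 nodes {lily, mint, pear, lime, tulip, bay, daisy, fern}, right has 3 {yew, plum, fig}.
  Root mint: left subtree has 1 node {lily}, right has 6 {pear, lime, tulip, bay, daisy, fern}.
    Root fern: left subtree has 5 nodes {pear, lime, tulip, bay, daisy}, right has 0 { }.
      Root lime: left subtree has 1 node {pear}, right has 3 {tulip, bay, daisy}.
        Root tulip: left subtree has 0 nodes { }, right has 2 {bay, daisy}.
          Root bay: left subtree has 0 nodes { }, right has 1 {daisy}.
  Root fig: left subtree has 2 nodes {yew, plum}, right has 0 { }.
    Root yew: left subtree has 0 nodes { }, right has 1 {plum}.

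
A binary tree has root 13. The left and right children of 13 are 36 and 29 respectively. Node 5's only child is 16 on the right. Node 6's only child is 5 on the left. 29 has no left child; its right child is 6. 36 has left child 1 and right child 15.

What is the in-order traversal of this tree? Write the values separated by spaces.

In-order visits the left subtree, then the node, then the right subtree.
At 13: go left to 36.
  At 36: go left to 1.
    1 is a leaf — visit 1.
  Visit 36.
  At 36: go right to 15.
    15 is a leaf — visit 15.
Visit 13.
At 13: go right to 29.
  At 29: no left child.
  Visit 29.
  At 29: go right to 6.
    At 6: go left to 5.
      At 5: no left child.
      Visit 5.
      At 5: go right to 16.
        16 is a leaf — visit 16.
    Visit 6.
    At 6: no right child.

1 36 15 13 29 5 16 6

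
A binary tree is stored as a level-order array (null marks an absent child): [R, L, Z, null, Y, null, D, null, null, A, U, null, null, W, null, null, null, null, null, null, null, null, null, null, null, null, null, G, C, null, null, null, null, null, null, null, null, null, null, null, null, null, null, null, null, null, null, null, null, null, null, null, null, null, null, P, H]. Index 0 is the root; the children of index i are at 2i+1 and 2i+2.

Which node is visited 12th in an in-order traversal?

D

In-order visits the left subtree, then the node, then the right subtree.
At R: go left to L.
  At L: no left child.
  Visit L.
  At L: go right to Y.
    At Y: go left to A.
      A is a leaf — visit A.
    Visit Y.
    At Y: go right to U.
      U is a leaf — visit U.
Visit R.
At R: go right to Z.
  At Z: no left child.
  Visit Z.
  At Z: go right to D.
    At D: go left to W.
      At W: go left to G.
        At G: go left to P.
          P is a leaf — visit P.
        Visit G.
        At G: go right to H.
          H is a leaf — visit H.
      Visit W.
      At W: go right to C.
        C is a leaf — visit C.
    Visit D.
    At D: no right child.
Full in-order sequence: L, A, Y, U, R, Z, P, G, H, W, C, D.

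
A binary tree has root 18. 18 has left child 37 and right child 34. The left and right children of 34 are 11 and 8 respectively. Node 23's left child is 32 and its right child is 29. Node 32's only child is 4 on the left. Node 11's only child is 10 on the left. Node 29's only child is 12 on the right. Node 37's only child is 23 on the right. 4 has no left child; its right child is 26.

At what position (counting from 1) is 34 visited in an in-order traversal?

In-order visits the left subtree, then the node, then the right subtree.
At 18: go left to 37.
  At 37: no left child.
  Visit 37.
  At 37: go right to 23.
    At 23: go left to 32.
      At 32: go left to 4.
        At 4: no left child.
        Visit 4.
        At 4: go right to 26.
          26 is a leaf — visit 26.
      Visit 32.
      At 32: no right child.
    Visit 23.
    At 23: go right to 29.
      At 29: no left child.
      Visit 29.
      At 29: go right to 12.
        12 is a leaf — visit 12.
Visit 18.
At 18: go right to 34.
  At 34: go left to 11.
    At 11: go left to 10.
      10 is a leaf — visit 10.
    Visit 11.
    At 11: no right child.
  Visit 34.
  At 34: go right to 8.
    8 is a leaf — visit 8.
Full in-order sequence: 37, 4, 26, 32, 23, 29, 12, 18, 10, 11, 34, 8.

11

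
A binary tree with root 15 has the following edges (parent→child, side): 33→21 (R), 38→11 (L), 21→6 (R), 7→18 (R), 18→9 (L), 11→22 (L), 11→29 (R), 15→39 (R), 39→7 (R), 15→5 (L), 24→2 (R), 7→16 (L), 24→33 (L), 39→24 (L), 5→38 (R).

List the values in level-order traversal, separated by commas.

15, 5, 39, 38, 24, 7, 11, 33, 2, 16, 18, 22, 29, 21, 9, 6

Level-order visits nodes level by level from the root, left to right within each level.
Level 0: 15
Level 1: 5, 39
Level 2: 38, 24, 7
Level 3: 11, 33, 2, 16, 18
Level 4: 22, 29, 21, 9
Level 5: 6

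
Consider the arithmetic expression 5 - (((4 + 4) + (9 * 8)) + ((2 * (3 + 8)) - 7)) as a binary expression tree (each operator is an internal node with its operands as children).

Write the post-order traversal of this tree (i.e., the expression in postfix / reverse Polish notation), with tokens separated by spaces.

Post-order on an expression tree gives postfix notation: for each operator, emit left operand, right operand, then the operator.

5 4 4 + 9 8 * + 2 3 8 + * 7 - + -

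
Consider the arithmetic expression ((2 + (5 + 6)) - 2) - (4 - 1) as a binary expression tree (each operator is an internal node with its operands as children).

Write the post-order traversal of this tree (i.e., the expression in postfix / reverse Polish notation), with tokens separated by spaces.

2 5 6 + + 2 - 4 1 - -

Post-order on an expression tree gives postfix notation: for each operator, emit left operand, right operand, then the operator.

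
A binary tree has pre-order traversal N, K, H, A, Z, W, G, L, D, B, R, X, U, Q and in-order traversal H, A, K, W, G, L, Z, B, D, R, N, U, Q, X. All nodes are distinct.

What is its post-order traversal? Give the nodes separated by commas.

The first element of pre-order is the root; it splits in-order into left and right subtrees.
Root N: left subtree has 10 nodes {H, A, K, W, G, L, Z, B, D, R}, right has 3 {U, Q, X}.
  Root K: left subtree has 2 nodes {H, A}, right has 7 {W, G, L, Z, B, D, R}.
    Root H: left subtree has 0 nodes { }, right has 1 {A}.
    Root Z: left subtree has 3 nodes {W, G, L}, right has 3 {B, D, R}.
      Root W: left subtree has 0 nodes { }, right has 2 {G, L}.
        Root G: left subtree has 0 nodes { }, right has 1 {L}.
      Root D: left subtree has 1 node {B}, right has 1 {R}.
  Root X: left subtree has 2 nodes {U, Q}, right has 0 { }.
    Root U: left subtree has 0 nodes { }, right has 1 {Q}.

A, H, L, G, W, B, R, D, Z, K, Q, U, X, N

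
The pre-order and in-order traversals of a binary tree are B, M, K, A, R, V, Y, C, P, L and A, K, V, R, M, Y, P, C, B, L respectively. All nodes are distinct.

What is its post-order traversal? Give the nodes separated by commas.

The first element of pre-order is the root; it splits in-order into left and right subtrees.
Root B: left subtree has 8 nodes {A, K, V, R, M, Y, P, C}, right has 1 {L}.
  Root M: left subtree has 4 nodes {A, K, V, R}, right has 3 {Y, P, C}.
    Root K: left subtree has 1 node {A}, right has 2 {V, R}.
      Root R: left subtree has 1 node {V}, right has 0 { }.
    Root Y: left subtree has 0 nodes { }, right has 2 {P, C}.
      Root C: left subtree has 1 node {P}, right has 0 { }.

A, V, R, K, P, C, Y, M, L, B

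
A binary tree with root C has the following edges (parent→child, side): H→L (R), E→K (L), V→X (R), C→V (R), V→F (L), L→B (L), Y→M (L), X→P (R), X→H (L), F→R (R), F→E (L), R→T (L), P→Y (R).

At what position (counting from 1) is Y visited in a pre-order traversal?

13

Pre-order visits the node, then its left subtree, then its right subtree.
Visit C.
At C: no left child.
At C: go right to V.
  Visit V.
  At V: go left to F.
    Visit F.
    At F: go left to E.
      Visit E.
      At E: go left to K.
        K is a leaf — visit K.
      At E: no right child.
    At F: go right to R.
      Visit R.
      At R: go left to T.
        T is a leaf — visit T.
      At R: no right child.
  At V: go right to X.
    Visit X.
    At X: go left to H.
      Visit H.
      At H: no left child.
      At H: go right to L.
        Visit L.
        At L: go left to B.
          B is a leaf — visit B.
        At L: no right child.
    At X: go right to P.
      Visit P.
      At P: no left child.
      At P: go right to Y.
        Visit Y.
        At Y: go left to M.
          M is a leaf — visit M.
        At Y: no right child.
Full pre-order sequence: C, V, F, E, K, R, T, X, H, L, B, P, Y, M.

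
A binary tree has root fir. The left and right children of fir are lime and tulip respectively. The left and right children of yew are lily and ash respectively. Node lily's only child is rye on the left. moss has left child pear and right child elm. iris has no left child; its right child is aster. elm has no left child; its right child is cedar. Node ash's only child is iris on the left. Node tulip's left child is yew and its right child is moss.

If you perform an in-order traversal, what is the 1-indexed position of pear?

In-order visits the left subtree, then the node, then the right subtree.
At fir: go left to lime.
  lime is a leaf — visit lime.
Visit fir.
At fir: go right to tulip.
  At tulip: go left to yew.
    At yew: go left to lily.
      At lily: go left to rye.
        rye is a leaf — visit rye.
      Visit lily.
      At lily: no right child.
    Visit yew.
    At yew: go right to ash.
      At ash: go left to iris.
        At iris: no left child.
        Visit iris.
        At iris: go right to aster.
          aster is a leaf — visit aster.
      Visit ash.
      At ash: no right child.
  Visit tulip.
  At tulip: go right to moss.
    At moss: go left to pear.
      pear is a leaf — visit pear.
    Visit moss.
    At moss: go right to elm.
      At elm: no left child.
      Visit elm.
      At elm: go right to cedar.
        cedar is a leaf — visit cedar.
Full in-order sequence: lime, fir, rye, lily, yew, iris, aster, ash, tulip, pear, moss, elm, cedar.

10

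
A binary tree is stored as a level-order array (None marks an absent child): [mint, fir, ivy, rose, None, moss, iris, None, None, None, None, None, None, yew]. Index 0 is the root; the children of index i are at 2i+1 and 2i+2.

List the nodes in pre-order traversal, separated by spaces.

mint fir rose ivy moss iris yew

Pre-order visits the node, then its left subtree, then its right subtree.
Visit mint.
At mint: go left to fir.
  Visit fir.
  At fir: go left to rose.
    rose is a leaf — visit rose.
  At fir: no right child.
At mint: go right to ivy.
  Visit ivy.
  At ivy: go left to moss.
    moss is a leaf — visit moss.
  At ivy: go right to iris.
    Visit iris.
    At iris: go left to yew.
      yew is a leaf — visit yew.
    At iris: no right child.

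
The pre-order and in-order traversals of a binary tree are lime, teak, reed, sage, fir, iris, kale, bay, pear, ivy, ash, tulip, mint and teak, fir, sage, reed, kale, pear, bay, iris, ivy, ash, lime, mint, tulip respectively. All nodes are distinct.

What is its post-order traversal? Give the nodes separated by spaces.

fir sage pear bay kale ash ivy iris reed teak mint tulip lime

The first element of pre-order is the root; it splits in-order into left and right subtrees.
Root lime: left subtree has 10 nodes {teak, fir, sage, reed, kale, pear, bay, iris, ivy, ash}, right has 2 {mint, tulip}.
  Root teak: left subtree has 0 nodes { }, right has 9 {fir, sage, reed, kale, pear, bay, iris, ivy, ash}.
    Root reed: left subtree has 2 nodes {fir, sage}, right has 6 {kale, pear, bay, iris, ivy, ash}.
      Root sage: left subtree has 1 node {fir}, right has 0 { }.
      Root iris: left subtree has 3 nodes {kale, pear, bay}, right has 2 {ivy, ash}.
        Root kale: left subtree has 0 nodes { }, right has 2 {pear, bay}.
          Root bay: left subtree has 1 node {pear}, right has 0 { }.
        Root ivy: left subtree has 0 nodes { }, right has 1 {ash}.
  Root tulip: left subtree has 1 node {mint}, right has 0 { }.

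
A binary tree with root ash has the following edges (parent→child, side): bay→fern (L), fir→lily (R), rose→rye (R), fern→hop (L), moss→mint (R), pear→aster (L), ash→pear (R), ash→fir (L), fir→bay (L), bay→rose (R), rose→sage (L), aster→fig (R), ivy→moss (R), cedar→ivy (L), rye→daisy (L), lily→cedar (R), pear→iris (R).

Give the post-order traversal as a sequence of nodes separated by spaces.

Post-order visits the left subtree, then the right subtree, then the node.
At ash: go left to fir.
  At fir: go left to bay.
    At bay: go left to fern.
      At fern: go left to hop.
        hop is a leaf — visit hop.
      At fern: no right child.
      Visit fern.
    At bay: go right to rose.
      At rose: go left to sage.
        sage is a leaf — visit sage.
      At rose: go right to rye.
        At rye: go left to daisy.
          daisy is a leaf — visit daisy.
        At rye: no right child.
        Visit rye.
      Visit rose.
    Visit bay.
  At fir: go right to lily.
    At lily: no left child.
    At lily: go right to cedar.
      At cedar: go left to ivy.
        At ivy: no left child.
        At ivy: go right to moss.
          At moss: no left child.
          At moss: go right to mint.
            mint is a leaf — visit mint.
          Visit moss.
        Visit ivy.
      At cedar: no right child.
      Visit cedar.
    Visit lily.
  Visit fir.
At ash: go right to pear.
  At pear: go left to aster.
    At aster: no left child.
    At aster: go right to fig.
      fig is a leaf — visit fig.
    Visit aster.
  At pear: go right to iris.
    iris is a leaf — visit iris.
  Visit pear.
Visit ash.

hop fern sage daisy rye rose bay mint moss ivy cedar lily fir fig aster iris pear ash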